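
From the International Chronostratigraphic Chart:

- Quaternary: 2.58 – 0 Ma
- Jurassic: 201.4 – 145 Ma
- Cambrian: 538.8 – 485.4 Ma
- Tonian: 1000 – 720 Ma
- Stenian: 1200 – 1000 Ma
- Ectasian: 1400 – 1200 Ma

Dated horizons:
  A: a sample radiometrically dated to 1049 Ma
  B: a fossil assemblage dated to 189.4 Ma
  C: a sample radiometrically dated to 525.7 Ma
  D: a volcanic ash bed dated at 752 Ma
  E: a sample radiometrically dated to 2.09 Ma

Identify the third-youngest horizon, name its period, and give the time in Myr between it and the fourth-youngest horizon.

C, in the Cambrian; 226.3 million years to D

Sorted youngest-first by Ma: E (2.09), B (189.4), C (525.7), D (752), A (1049).
The third youngest is C at 525.7 Ma, which lies in 538.8–485.4 Ma: the Cambrian.
The fourth youngest is D at 752 Ma; separation = |525.7 − 752| = 226.3 Myr.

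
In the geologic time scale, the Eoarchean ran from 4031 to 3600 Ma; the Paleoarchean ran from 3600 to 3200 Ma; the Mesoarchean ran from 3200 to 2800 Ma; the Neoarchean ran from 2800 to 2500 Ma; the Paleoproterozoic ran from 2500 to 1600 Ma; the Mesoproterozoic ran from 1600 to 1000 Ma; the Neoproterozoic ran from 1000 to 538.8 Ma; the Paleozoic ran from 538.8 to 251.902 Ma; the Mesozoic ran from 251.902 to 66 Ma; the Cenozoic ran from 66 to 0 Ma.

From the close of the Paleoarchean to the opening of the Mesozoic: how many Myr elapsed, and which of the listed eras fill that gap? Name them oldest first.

2948.098 million years; Mesoarchean, Neoarchean, Paleoproterozoic, Mesoproterozoic, Neoproterozoic, Paleozoic

End of Paleoarchean = 3200 Ma; start of Mesozoic = 251.902 Ma.
Gap = 3200 − 251.902 = 2948.098 Myr.
Eras wholly inside 3200–251.902 Ma: Mesoarchean (3200–2800), Neoarchean (2800–2500), Paleoproterozoic (2500–1600), Mesoproterozoic (1600–1000), Neoproterozoic (1000–538.8), Paleozoic (538.8–251.902).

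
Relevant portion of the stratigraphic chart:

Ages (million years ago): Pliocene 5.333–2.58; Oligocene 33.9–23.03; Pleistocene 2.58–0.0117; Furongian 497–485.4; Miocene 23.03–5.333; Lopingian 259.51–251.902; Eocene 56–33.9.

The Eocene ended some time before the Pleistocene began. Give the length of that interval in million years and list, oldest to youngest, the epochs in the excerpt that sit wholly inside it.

31.32 million years; Oligocene, Miocene, Pliocene

End of Eocene = 33.9 Ma; start of Pleistocene = 2.58 Ma.
Gap = 33.9 − 2.58 = 31.32 Myr.
Epochs wholly inside 33.9–2.58 Ma: Oligocene (33.9–23.03), Miocene (23.03–5.333), Pliocene (5.333–2.58).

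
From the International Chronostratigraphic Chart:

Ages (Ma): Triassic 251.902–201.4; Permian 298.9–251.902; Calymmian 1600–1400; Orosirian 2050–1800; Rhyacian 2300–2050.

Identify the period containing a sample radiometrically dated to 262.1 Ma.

262.1 Ma lies between 298.9 and 251.902 Ma, so it falls in the Permian.

Permian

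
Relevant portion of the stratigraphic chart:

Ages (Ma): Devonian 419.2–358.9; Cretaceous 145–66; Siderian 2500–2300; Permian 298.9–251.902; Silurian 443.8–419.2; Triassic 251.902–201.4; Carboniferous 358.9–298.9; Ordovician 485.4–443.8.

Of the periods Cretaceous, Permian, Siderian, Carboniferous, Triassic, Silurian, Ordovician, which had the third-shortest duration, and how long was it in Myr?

Permian, 46.998 million years

Durations: Cretaceous 79; Permian 46.998; Siderian 200; Carboniferous 60; Triassic 50.502; Silurian 24.6; Ordovician 41.6 Myr.
Sorted shortest-first: Silurian (24.6), Ordovician (41.6), Permian (46.998), Triassic (50.502), Carboniferous (60), Cretaceous (79), Siderian (200).
The third shortest is Permian at 46.998 Myr.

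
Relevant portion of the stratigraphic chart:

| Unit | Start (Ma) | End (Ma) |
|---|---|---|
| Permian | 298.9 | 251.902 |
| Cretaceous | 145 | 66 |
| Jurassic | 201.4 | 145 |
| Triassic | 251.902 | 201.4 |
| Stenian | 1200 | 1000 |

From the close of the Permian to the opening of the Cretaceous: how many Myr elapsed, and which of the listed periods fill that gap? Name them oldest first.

106.902 million years; Triassic, Jurassic

The Permian closes at 251.902 Ma and the Cretaceous opens at 145 Ma, so the interval is 251.902 − 145 = 106.902 Myr.
A period fits inside if it starts at or after 251.902 Ma and ends at or before 145 Ma; oldest first that gives Triassic, Jurassic.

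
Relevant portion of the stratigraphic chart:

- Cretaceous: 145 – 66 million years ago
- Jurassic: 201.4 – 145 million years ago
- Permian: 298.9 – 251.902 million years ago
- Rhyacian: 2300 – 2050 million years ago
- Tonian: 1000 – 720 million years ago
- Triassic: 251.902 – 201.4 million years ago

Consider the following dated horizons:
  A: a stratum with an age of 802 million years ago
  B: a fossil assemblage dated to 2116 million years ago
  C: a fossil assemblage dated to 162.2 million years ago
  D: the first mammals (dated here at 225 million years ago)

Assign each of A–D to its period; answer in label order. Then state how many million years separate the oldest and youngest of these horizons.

A: 802 Ma lies in 1000–720 Ma, so Tonian.
B: 2116 Ma lies in 2300–2050 Ma, so Rhyacian.
C: 162.2 Ma lies in 201.4–145 Ma, so Jurassic.
D: 225 Ma lies in 251.902–201.4 Ma, so Triassic.
Oldest = 2116 Ma, youngest = 162.2 Ma → span 1953.8 Myr.

A — Tonian; B — Rhyacian; C — Jurassic; D — Triassic; span 1953.8 million years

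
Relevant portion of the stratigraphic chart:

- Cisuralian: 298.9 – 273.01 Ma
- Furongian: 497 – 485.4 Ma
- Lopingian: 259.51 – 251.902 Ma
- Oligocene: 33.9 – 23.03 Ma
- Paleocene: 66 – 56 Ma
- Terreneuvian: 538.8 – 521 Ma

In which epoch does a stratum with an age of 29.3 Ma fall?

Oligocene

29.3 Ma lies between 33.9 and 23.03 Ma, so it falls in the Oligocene.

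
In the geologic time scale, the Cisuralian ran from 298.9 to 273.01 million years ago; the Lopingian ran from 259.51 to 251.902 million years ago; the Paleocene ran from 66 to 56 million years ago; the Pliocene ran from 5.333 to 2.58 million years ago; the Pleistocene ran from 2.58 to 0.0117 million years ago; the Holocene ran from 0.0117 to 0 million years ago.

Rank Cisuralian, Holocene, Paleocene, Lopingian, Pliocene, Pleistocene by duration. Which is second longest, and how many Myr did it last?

Paleocene, 10 million years

Durations: Cisuralian 25.89; Holocene 0.0117; Paleocene 10; Lopingian 7.608; Pliocene 2.753; Pleistocene 2.5683 Myr.
Sorted longest-first: Cisuralian (25.89), Paleocene (10), Lopingian (7.608), Pliocene (2.753), Pleistocene (2.5683), Holocene (0.0117).
The second longest is Paleocene at 10 Myr.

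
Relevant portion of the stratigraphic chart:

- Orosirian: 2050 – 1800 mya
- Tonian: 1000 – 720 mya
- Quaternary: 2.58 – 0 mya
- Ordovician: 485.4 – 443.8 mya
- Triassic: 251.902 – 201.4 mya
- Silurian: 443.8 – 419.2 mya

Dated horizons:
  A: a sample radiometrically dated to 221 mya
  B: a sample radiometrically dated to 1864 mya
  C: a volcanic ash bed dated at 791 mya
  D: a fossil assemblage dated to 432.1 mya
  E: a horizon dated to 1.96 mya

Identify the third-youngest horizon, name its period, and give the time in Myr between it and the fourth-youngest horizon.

Sorted youngest-first by Ma: E (1.96), A (221), D (432.1), C (791), B (1864).
The third youngest is D at 432.1 Ma, which lies in 443.8–419.2 Ma: the Silurian.
The fourth youngest is C at 791 Ma; separation = |432.1 − 791| = 358.9 Myr.

D, in the Silurian; 358.9 million years to C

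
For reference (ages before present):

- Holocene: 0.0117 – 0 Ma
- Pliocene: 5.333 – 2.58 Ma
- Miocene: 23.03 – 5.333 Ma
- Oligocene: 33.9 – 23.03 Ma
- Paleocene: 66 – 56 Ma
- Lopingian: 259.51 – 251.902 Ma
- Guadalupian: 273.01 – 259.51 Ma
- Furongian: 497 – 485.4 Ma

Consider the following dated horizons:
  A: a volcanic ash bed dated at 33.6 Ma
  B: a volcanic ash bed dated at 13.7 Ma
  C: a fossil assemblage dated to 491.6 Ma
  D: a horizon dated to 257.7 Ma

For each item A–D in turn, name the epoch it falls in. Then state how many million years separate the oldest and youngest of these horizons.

Match each age against the start–end ranges in the excerpt: A = 33.6 Ma → Oligocene (33.9–23.03); B = 13.7 Ma → Miocene (23.03–5.333); C = 491.6 Ma → Furongian (497–485.4); D = 257.7 Ma → Lopingian (259.51–251.902).
The largest age is 491.6 Ma and the smallest is 13.7 Ma; their difference is 477.9 Myr.

A — Oligocene; B — Miocene; C — Furongian; D — Lopingian; span 477.9 million years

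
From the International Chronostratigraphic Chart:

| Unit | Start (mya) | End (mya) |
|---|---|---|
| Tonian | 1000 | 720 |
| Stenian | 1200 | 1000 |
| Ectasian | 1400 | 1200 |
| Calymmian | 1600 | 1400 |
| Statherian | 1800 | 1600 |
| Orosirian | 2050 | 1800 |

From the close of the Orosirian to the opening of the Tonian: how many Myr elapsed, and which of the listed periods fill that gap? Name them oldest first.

800 million years; Statherian, Calymmian, Ectasian, Stenian

The Orosirian closes at 1800 Ma and the Tonian opens at 1000 Ma, so the interval is 1800 − 1000 = 800 Myr.
A period fits inside if it starts at or after 1800 Ma and ends at or before 1000 Ma; oldest first that gives Statherian, Calymmian, Ectasian, Stenian.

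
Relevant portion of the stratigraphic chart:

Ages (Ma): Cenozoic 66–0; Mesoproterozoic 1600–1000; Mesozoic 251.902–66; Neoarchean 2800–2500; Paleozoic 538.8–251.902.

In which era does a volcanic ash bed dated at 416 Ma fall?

Paleozoic

416 Ma lies between 538.8 and 251.902 Ma, so it falls in the Paleozoic.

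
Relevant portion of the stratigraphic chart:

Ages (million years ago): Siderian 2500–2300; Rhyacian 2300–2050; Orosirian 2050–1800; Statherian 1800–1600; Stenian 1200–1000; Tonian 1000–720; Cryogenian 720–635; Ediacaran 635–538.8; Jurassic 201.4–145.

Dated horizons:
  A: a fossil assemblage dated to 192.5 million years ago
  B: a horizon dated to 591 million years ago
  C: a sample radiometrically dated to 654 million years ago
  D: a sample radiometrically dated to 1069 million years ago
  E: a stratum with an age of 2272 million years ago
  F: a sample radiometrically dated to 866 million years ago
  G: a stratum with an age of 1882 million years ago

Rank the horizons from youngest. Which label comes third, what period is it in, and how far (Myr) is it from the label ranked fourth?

C, in the Cryogenian; 212 million years to F

Sorted youngest-first by Ma: A (192.5), B (591), C (654), F (866), D (1069), G (1882), E (2272).
The third youngest is C at 654 Ma, which lies in 720–635 Ma: the Cryogenian.
The fourth youngest is F at 866 Ma; separation = |654 − 866| = 212 Myr.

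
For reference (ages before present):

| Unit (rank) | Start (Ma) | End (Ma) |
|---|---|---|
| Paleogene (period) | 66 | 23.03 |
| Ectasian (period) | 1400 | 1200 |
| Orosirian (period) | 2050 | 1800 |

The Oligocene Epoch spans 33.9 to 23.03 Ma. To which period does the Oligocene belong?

The Oligocene (33.9–23.03 Ma) lies entirely within 66–23.03 Ma, the Paleogene Period.

Paleogene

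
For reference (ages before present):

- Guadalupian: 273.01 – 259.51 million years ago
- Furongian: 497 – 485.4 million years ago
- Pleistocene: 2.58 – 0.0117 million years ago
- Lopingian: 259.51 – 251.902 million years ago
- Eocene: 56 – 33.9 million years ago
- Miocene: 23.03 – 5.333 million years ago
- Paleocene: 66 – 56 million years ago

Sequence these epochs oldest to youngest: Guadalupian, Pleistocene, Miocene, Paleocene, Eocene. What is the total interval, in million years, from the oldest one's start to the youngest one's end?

Start ages (Ma): Guadalupian 273.01, Paleocene 66, Eocene 56, Miocene 23.03, Pleistocene 2.58.
Ordered oldest to youngest: Guadalupian, Paleocene, Eocene, Miocene, Pleistocene.
Span = 273.01 − 0.0117 = 272.9983 Myr.

Guadalupian → Paleocene → Eocene → Miocene → Pleistocene; total span 272.9983 Myr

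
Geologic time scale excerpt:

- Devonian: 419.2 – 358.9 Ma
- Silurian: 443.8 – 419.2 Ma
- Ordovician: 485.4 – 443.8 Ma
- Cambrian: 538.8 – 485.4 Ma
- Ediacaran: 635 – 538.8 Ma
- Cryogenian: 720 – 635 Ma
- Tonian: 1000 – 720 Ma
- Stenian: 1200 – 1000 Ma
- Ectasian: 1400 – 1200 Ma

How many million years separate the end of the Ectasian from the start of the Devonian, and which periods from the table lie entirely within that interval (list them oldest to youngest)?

780.8 million years; Stenian, Tonian, Cryogenian, Ediacaran, Cambrian, Ordovician, Silurian

The Ectasian closes at 1200 Ma and the Devonian opens at 419.2 Ma, so the interval is 1200 − 419.2 = 780.8 Myr.
A period fits inside if it starts at or after 1200 Ma and ends at or before 419.2 Ma; oldest first that gives Stenian, Tonian, Cryogenian, Ediacaran, Cambrian, Ordovician, Silurian.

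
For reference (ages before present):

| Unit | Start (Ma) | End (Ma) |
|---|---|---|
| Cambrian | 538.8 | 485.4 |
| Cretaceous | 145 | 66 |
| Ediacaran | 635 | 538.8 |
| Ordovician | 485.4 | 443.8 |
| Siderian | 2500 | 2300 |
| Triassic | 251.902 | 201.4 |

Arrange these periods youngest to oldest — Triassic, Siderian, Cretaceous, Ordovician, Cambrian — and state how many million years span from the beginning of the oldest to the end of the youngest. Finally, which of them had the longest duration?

Cretaceous → Triassic → Ordovician → Cambrian → Siderian; total span 2434 Myr; longest is Siderian

Start ages (Ma): Siderian 2500, Cambrian 538.8, Ordovician 485.4, Triassic 251.902, Cretaceous 145.
Ordered youngest to oldest: Cretaceous, Triassic, Ordovician, Cambrian, Siderian.
Span = 2500 − 66 = 2434 Myr.
Durations: Siderian 200, Cretaceous 79, Triassic 50.502, Cambrian 53.4, Ordovician 41.6 → longest is Siderian (200 Myr).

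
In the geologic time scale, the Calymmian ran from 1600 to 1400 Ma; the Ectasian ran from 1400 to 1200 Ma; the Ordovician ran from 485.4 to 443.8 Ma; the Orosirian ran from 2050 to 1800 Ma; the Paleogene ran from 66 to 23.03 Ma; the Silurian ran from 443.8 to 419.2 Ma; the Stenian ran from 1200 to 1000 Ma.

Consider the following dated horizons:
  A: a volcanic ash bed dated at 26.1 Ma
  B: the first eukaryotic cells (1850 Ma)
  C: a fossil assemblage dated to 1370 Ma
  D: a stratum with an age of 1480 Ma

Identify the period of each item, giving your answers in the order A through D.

A — Paleogene; B — Orosirian; C — Ectasian; D — Calymmian

A: 26.1 Ma lies in 66–23.03 Ma, so Paleogene.
B: 1850 Ma lies in 2050–1800 Ma, so Orosirian.
C: 1370 Ma lies in 1400–1200 Ma, so Ectasian.
D: 1480 Ma lies in 1600–1400 Ma, so Calymmian.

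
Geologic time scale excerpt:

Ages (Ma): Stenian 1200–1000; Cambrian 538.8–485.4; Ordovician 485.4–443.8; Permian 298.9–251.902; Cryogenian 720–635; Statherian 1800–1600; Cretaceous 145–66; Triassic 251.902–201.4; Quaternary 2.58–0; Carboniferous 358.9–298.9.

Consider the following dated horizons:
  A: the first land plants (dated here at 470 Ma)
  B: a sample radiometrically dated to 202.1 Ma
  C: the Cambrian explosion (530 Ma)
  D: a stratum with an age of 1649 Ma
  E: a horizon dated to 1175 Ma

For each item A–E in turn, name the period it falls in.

Match each age against the start–end ranges in the excerpt: A = 470 Ma → Ordovician (485.4–443.8); B = 202.1 Ma → Triassic (251.902–201.4); C = 530 Ma → Cambrian (538.8–485.4); D = 1649 Ma → Statherian (1800–1600); E = 1175 Ma → Stenian (1200–1000).

A — Ordovician; B — Triassic; C — Cambrian; D — Statherian; E — Stenian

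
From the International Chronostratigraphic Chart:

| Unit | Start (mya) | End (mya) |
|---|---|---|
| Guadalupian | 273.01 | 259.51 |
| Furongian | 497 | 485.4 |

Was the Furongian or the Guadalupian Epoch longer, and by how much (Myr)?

Furongian: 497 − 485.4 = 11.6 Myr.
Guadalupian: 273.01 − 259.51 = 13.5 Myr.
Difference: 13.5 − 11.6 = 1.9 Myr, so the Guadalupian was longer.

Guadalupian, by 1.9 million years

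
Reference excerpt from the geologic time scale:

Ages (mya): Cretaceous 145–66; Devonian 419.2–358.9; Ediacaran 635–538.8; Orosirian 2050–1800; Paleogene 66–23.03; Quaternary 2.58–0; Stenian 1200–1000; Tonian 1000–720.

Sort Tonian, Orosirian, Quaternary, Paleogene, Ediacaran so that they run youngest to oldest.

Quaternary, Paleogene, Ediacaran, Tonian, Orosirian

Sorting by start age (ascending Ma, since larger Ma = older): Quaternary start 2.58, Paleogene start 66, Ediacaran start 635, Tonian start 1000, Orosirian start 2050.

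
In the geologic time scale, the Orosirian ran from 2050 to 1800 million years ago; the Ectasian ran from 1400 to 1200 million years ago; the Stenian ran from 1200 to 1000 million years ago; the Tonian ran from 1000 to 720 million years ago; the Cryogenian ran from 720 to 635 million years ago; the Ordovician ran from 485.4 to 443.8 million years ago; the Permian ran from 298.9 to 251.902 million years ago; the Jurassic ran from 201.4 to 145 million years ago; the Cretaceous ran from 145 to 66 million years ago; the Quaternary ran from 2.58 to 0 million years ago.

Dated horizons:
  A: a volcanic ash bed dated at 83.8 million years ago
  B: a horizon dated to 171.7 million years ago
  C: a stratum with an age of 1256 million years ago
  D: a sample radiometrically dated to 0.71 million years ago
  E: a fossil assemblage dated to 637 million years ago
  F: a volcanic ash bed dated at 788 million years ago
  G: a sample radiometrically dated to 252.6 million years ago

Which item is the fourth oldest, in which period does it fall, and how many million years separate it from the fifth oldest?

G, in the Permian; 80.9 million years to B

Sorted oldest-first by Ma: C (1256), F (788), E (637), G (252.6), B (171.7), A (83.8), D (0.71).
The fourth oldest is G at 252.6 Ma, which lies in 298.9–251.902 Ma: the Permian.
The fifth oldest is B at 171.7 Ma; separation = |252.6 − 171.7| = 80.9 Myr.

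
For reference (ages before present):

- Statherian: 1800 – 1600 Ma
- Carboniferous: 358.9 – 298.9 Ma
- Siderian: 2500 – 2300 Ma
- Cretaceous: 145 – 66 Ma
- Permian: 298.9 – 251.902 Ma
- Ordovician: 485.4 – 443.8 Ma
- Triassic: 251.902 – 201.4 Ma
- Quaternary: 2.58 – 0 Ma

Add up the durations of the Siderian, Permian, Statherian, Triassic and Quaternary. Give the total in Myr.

500.08 million years

Each duration: Siderian = 200; Permian = 46.998; Statherian = 200; Triassic = 50.502; Quaternary = 2.58.
Sum: 200 + 46.998 + 200 + 50.502 + 2.58 = 500.08 Myr.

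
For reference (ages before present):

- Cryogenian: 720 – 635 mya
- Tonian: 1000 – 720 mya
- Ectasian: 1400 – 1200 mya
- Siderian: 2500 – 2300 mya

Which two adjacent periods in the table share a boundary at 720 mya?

The Tonian ends at 720 mya and the Cryogenian begins at 720 mya, so they share that boundary.

Tonian and Cryogenian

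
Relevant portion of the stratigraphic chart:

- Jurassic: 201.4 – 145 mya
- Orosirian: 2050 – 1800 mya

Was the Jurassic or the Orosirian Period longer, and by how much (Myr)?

Orosirian, by 193.6 million years

Jurassic: 201.4 − 145 = 56.4 Myr.
Orosirian: 2050 − 1800 = 250 Myr.
Difference: 250 − 56.4 = 193.6 Myr, so the Orosirian was longer.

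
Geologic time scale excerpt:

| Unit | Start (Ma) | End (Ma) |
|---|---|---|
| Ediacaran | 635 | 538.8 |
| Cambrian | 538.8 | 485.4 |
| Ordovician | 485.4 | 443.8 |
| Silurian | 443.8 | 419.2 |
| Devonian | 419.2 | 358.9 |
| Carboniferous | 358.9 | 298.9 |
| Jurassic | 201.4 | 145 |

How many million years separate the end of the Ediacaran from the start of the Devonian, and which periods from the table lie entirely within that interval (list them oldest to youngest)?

119.6 million years; Cambrian, Ordovician, Silurian

End of Ediacaran = 538.8 Ma; start of Devonian = 419.2 Ma.
Gap = 538.8 − 419.2 = 119.6 Myr.
Periods wholly inside 538.8–419.2 Ma: Cambrian (538.8–485.4), Ordovician (485.4–443.8), Silurian (443.8–419.2).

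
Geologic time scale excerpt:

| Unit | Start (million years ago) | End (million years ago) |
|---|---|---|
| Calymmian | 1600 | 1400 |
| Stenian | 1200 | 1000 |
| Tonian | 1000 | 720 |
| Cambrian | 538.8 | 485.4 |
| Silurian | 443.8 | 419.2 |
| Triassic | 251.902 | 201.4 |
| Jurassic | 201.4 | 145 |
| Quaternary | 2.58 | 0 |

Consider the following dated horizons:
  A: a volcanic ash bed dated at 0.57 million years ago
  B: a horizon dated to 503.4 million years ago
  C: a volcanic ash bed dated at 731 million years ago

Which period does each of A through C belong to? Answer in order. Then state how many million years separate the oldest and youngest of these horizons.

Match each age against the start–end ranges in the excerpt: A = 0.57 Ma → Quaternary (2.58–0); B = 503.4 Ma → Cambrian (538.8–485.4); C = 731 Ma → Tonian (1000–720).
The largest age is 731 Ma and the smallest is 0.57 Ma; their difference is 730.43 Myr.

A — Quaternary; B — Cambrian; C — Tonian; span 730.43 million years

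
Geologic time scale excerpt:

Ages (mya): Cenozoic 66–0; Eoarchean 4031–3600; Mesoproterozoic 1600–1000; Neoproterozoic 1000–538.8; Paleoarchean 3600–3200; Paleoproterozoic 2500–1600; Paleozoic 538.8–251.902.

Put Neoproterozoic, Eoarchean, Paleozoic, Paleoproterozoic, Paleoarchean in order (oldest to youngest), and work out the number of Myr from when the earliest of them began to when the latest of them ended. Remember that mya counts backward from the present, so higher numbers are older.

Start ages (Ma): Eoarchean 4031, Paleoarchean 3600, Paleoproterozoic 2500, Neoproterozoic 1000, Paleozoic 538.8.
Ordered oldest to youngest: Eoarchean, Paleoarchean, Paleoproterozoic, Neoproterozoic, Paleozoic.
Span = 4031 − 251.902 = 3779.098 Myr.

Eoarchean, Paleoarchean, Paleoproterozoic, Neoproterozoic, Paleozoic; total span 3779.098 Myr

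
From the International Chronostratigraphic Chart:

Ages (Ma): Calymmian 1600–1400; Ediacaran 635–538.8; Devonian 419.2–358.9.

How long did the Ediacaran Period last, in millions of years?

635 − 538.8 = 96.2 million years.

96.2 million years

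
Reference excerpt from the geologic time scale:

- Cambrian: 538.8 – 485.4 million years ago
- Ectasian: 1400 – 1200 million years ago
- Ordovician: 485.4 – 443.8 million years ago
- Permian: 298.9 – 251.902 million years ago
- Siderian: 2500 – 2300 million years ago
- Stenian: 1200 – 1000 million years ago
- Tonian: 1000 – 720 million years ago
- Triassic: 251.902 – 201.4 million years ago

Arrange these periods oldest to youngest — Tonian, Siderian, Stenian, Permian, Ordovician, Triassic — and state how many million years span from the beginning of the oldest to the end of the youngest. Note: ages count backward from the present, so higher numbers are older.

Siderian, Stenian, Tonian, Ordovician, Permian, Triassic; total span 2298.6 Myr

Start ages (Ma): Siderian 2500, Stenian 1200, Tonian 1000, Ordovician 485.4, Permian 298.9, Triassic 251.902.
Ordered oldest to youngest: Siderian, Stenian, Tonian, Ordovician, Permian, Triassic.
Span = 2500 − 201.4 = 2298.6 Myr.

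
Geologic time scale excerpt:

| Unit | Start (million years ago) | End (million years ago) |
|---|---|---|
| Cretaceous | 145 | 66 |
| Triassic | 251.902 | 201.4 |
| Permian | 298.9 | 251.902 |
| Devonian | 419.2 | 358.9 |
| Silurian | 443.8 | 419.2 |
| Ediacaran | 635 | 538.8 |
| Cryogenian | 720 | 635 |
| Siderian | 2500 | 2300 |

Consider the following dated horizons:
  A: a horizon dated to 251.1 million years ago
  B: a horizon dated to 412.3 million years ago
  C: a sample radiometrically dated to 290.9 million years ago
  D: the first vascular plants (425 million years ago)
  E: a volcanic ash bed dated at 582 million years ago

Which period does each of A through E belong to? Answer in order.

A: 251.1 Ma lies in 251.902–201.4 Ma, so Triassic.
B: 412.3 Ma lies in 419.2–358.9 Ma, so Devonian.
C: 290.9 Ma lies in 298.9–251.902 Ma, so Permian.
D: 425 Ma lies in 443.8–419.2 Ma, so Silurian.
E: 582 Ma lies in 635–538.8 Ma, so Ediacaran.

A — Triassic; B — Devonian; C — Permian; D — Silurian; E — Ediacaran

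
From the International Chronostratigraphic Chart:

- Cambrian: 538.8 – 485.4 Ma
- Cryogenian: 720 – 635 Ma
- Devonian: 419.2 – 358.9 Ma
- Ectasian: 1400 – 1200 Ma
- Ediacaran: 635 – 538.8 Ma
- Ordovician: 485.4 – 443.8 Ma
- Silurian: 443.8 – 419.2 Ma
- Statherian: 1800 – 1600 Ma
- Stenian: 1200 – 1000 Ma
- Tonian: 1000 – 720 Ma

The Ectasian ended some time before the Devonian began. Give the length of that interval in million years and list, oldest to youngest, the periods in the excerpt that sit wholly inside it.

End of Ectasian = 1200 Ma; start of Devonian = 419.2 Ma.
Gap = 1200 − 419.2 = 780.8 Myr.
Periods wholly inside 1200–419.2 Ma: Stenian (1200–1000), Tonian (1000–720), Cryogenian (720–635), Ediacaran (635–538.8), Cambrian (538.8–485.4), Ordovician (485.4–443.8), Silurian (443.8–419.2).

780.8 million years; Stenian, Tonian, Cryogenian, Ediacaran, Cambrian, Ordovician, Silurian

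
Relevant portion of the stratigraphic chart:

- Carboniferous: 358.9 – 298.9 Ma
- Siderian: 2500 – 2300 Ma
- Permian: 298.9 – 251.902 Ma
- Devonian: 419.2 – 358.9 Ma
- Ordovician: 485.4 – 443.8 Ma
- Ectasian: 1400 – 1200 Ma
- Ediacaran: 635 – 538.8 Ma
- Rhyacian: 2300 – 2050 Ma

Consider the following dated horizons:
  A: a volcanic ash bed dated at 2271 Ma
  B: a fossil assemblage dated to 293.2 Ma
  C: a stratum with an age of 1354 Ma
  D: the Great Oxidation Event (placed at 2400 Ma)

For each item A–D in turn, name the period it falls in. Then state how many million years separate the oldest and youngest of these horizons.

Match each age against the start–end ranges in the excerpt: A = 2271 Ma → Rhyacian (2300–2050); B = 293.2 Ma → Permian (298.9–251.902); C = 1354 Ma → Ectasian (1400–1200); D = 2400 Ma → Siderian (2500–2300).
The largest age is 2400 Ma and the smallest is 293.2 Ma; their difference is 2106.8 Myr.

A — Rhyacian; B — Permian; C — Ectasian; D — Siderian; span 2106.8 million years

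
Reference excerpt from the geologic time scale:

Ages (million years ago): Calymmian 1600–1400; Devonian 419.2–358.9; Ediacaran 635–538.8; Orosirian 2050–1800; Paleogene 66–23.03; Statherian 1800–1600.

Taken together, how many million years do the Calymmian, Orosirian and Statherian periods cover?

650 million years

Duration is start − end for each: (1600 − 1400) + (2050 − 1800) + (1800 − 1600).
That is 200 + 250 + 200, which totals 650 million years.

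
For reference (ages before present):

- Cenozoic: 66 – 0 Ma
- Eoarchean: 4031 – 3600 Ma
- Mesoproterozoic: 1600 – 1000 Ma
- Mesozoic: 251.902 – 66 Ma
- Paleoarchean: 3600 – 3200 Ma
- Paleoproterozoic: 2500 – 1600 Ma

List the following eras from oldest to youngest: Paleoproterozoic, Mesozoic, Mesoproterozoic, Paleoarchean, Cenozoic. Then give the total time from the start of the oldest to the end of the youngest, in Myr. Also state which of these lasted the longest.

From the excerpt: Paleoproterozoic 2500–1600; Mesozoic 251.902–66; Mesoproterozoic 1600–1000; Paleoarchean 3600–3200; Cenozoic 66–0 (Ma).
Larger Ma is earlier, so the oldest is Paleoarchean and the youngest is Cenozoic; oldest to youngest: Paleoarchean, Paleoproterozoic, Mesoproterozoic, Mesozoic, Cenozoic.
Oldest start 3600 minus youngest end 0 gives 3600 Myr overall.
Individual lengths (start − end): Mesoproterozoic 600; Paleoarchean 400; Mesozoic 185.902; Paleoproterozoic 900; Cenozoic 66. The largest is Paleoproterozoic at 900 Myr.

Paleoarchean, Paleoproterozoic, Mesoproterozoic, Mesozoic, Cenozoic; total span 3600 Myr; longest is Paleoproterozoic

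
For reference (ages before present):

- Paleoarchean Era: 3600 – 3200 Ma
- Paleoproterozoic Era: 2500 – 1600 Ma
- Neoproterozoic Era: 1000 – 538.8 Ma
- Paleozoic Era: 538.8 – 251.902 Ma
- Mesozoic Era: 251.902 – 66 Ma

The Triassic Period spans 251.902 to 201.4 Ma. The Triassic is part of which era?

Mesozoic

The Triassic (251.902–201.4 Ma) lies entirely within 251.902–66 Ma, the Mesozoic Era.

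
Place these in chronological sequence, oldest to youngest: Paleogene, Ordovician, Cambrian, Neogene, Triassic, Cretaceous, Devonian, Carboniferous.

Cambrian, Ordovician, Devonian, Carboniferous, Triassic, Cretaceous, Paleogene, Neogene

Group by era (each group listed oldest first) — Paleozoic: Cambrian, Ordovician, Devonian, Carboniferous; Mesozoic: Triassic, Cretaceous; Cenozoic: Paleogene, Neogene. The eras run Paleozoic → Mesozoic → Cenozoic. Concatenating the groups in that era order gives oldest to youngest directly.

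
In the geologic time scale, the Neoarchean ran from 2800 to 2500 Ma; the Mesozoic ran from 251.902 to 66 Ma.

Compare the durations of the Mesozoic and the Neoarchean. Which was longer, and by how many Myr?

Neoarchean, by 114.098 million years

Mesozoic: 251.902 − 66 = 185.902 Myr.
Neoarchean: 2800 − 2500 = 300 Myr.
Difference: 300 − 185.902 = 114.098 Myr, so the Neoarchean was longer.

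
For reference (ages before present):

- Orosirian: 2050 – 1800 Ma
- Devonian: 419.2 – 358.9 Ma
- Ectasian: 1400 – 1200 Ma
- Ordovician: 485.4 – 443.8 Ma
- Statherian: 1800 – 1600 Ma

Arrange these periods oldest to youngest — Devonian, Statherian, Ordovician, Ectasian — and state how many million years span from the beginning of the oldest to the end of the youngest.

Statherian, Ectasian, Ordovician, Devonian; total span 1441.1 Myr

From the excerpt: Devonian 419.2–358.9; Statherian 1800–1600; Ordovician 485.4–443.8; Ectasian 1400–1200 (Ma).
Larger Ma is earlier, so the oldest is Statherian and the youngest is Devonian; oldest to youngest: Statherian, Ectasian, Ordovician, Devonian.
Oldest start 1800 minus youngest end 358.9 gives 1441.1 Myr overall.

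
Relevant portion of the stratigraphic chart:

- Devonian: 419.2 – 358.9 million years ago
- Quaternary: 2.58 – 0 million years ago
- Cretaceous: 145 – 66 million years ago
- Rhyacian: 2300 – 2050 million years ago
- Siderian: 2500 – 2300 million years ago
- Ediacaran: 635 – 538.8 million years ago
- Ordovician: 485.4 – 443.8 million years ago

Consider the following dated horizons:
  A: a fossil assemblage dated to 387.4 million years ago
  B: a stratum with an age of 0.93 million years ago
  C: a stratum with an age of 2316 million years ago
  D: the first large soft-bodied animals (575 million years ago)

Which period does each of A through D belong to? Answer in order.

A — Devonian; B — Quaternary; C — Siderian; D — Ediacaran

Match each age against the start–end ranges in the excerpt: A = 387.4 Ma → Devonian (419.2–358.9); B = 0.93 Ma → Quaternary (2.58–0); C = 2316 Ma → Siderian (2500–2300); D = 575 Ma → Ediacaran (635–538.8).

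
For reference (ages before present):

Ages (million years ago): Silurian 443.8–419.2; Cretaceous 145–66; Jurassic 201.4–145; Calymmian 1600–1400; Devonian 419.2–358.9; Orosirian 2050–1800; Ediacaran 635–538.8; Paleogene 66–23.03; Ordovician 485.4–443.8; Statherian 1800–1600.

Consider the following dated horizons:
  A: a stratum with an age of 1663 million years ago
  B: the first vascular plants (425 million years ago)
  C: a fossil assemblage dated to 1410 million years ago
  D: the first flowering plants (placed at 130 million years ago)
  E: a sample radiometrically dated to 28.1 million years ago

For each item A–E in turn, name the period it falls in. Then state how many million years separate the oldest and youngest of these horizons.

Match each age against the start–end ranges in the excerpt: A = 1663 Ma → Statherian (1800–1600); B = 425 Ma → Silurian (443.8–419.2); C = 1410 Ma → Calymmian (1600–1400); D = 130 Ma → Cretaceous (145–66); E = 28.1 Ma → Paleogene (66–23.03).
The largest age is 1663 Ma and the smallest is 28.1 Ma; their difference is 1634.9 Myr.

A — Statherian; B — Silurian; C — Calymmian; D — Cretaceous; E — Paleogene; span 1634.9 million years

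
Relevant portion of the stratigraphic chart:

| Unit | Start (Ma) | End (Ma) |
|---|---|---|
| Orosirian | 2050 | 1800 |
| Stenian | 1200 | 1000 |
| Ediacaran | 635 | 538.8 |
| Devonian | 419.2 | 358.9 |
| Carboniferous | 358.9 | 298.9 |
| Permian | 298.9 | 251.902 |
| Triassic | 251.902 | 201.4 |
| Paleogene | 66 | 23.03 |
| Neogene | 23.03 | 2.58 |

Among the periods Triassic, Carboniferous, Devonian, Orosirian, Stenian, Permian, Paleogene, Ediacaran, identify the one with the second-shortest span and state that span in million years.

Permian, 46.998 million years

Durations: Triassic 50.502; Carboniferous 60; Devonian 60.3; Orosirian 250; Stenian 200; Permian 46.998; Paleogene 42.97; Ediacaran 96.2 Myr.
Sorted shortest-first: Paleogene (42.97), Permian (46.998), Triassic (50.502), Carboniferous (60), Devonian (60.3), Ediacaran (96.2), Stenian (200), Orosirian (250).
The second shortest is Permian at 46.998 Myr.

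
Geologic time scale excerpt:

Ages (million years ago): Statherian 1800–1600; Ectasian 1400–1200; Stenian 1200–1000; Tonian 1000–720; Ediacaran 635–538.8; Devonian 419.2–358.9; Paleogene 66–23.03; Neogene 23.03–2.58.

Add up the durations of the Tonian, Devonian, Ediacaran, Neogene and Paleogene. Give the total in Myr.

Duration is start − end for each: (1000 − 720) + (419.2 − 358.9) + (635 − 538.8) + (23.03 − 2.58) + (66 − 23.03).
That is 280 + 60.3 + 96.2 + 20.45 + 42.97, which totals 499.92 million years.

499.92 million years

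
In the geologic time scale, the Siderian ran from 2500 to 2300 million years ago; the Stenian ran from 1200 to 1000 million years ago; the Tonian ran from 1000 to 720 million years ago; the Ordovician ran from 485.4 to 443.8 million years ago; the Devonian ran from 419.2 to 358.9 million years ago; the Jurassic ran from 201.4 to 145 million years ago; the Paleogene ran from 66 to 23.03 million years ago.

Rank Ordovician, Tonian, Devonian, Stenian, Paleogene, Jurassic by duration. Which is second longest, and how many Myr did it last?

Durations: Ordovician 41.6; Tonian 280; Devonian 60.3; Stenian 200; Paleogene 42.97; Jurassic 56.4 Myr.
Sorted longest-first: Tonian (280), Stenian (200), Devonian (60.3), Jurassic (56.4), Paleogene (42.97), Ordovician (41.6).
The second longest is Stenian at 200 Myr.

Stenian, 200 million years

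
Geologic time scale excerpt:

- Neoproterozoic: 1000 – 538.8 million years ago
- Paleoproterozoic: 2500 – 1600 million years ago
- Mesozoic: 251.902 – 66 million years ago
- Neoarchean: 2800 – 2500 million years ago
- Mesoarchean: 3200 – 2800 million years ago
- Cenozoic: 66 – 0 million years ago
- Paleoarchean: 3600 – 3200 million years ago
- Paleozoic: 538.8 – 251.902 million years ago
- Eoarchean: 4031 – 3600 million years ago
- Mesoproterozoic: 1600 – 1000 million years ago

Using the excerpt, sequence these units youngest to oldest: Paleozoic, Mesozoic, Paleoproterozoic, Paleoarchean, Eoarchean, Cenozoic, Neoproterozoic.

Sorting by start age (ascending Ma, since larger Ma = older): Cenozoic began 66, Mesozoic began 251.902, Paleozoic began 538.8, Neoproterozoic began 1000, Paleoproterozoic began 2500, Paleoarchean began 3600, Eoarchean began 4031.

Cenozoic, then Mesozoic, then Paleozoic, then Neoproterozoic, then Paleoproterozoic, then Paleoarchean, then Eoarchean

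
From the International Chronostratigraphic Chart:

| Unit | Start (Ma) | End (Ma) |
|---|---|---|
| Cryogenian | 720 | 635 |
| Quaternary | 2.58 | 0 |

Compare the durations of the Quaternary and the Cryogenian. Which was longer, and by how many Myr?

Cryogenian, by 82.42 million years

Quaternary: 2.58 − 0 = 2.58 Myr.
Cryogenian: 720 − 635 = 85 Myr.
Difference: 85 − 2.58 = 82.42 Myr, so the Cryogenian was longer.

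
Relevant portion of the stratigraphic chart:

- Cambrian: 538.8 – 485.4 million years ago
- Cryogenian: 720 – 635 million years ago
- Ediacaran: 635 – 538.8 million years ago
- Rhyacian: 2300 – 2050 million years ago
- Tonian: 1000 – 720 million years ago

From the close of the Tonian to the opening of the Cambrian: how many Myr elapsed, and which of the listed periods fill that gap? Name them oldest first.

The Tonian closes at 720 Ma and the Cambrian opens at 538.8 Ma, so the interval is 720 − 538.8 = 181.2 Myr.
A period fits inside if it starts at or after 720 Ma and ends at or before 538.8 Ma; oldest first that gives Cryogenian, Ediacaran.

181.2 million years; Cryogenian, Ediacaran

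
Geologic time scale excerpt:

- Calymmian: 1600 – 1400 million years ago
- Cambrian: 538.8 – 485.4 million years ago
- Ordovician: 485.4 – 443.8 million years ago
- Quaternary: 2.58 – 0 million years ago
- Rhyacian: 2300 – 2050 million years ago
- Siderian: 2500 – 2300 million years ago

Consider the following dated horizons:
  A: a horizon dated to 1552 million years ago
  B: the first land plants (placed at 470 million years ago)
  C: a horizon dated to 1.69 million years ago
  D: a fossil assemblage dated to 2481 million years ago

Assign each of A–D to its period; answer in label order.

Match each age against the start–end ranges in the excerpt: A = 1552 Ma → Calymmian (1600–1400); B = 470 Ma → Ordovician (485.4–443.8); C = 1.69 Ma → Quaternary (2.58–0); D = 2481 Ma → Siderian (2500–2300).

A — Calymmian; B — Ordovician; C — Quaternary; D — Siderian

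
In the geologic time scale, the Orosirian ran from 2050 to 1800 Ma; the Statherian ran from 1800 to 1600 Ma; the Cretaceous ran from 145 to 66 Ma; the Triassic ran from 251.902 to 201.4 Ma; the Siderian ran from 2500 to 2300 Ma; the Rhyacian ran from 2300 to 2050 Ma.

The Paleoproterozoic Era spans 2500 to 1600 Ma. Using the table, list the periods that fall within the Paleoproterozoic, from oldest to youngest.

Siderian, Rhyacian, Orosirian, Statherian

Periods with both bounds inside 2500–1600 Ma: Siderian (2500–2300), Rhyacian (2300–2050), Orosirian (2050–1800), Statherian (1800–1600).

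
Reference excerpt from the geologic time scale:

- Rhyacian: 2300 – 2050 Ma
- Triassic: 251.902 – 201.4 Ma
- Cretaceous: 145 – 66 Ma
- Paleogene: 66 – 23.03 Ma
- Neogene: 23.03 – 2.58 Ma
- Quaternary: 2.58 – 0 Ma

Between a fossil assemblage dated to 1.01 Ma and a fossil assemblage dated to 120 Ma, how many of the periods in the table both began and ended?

120 Ma sits inside the Cretaceous (145–66) and 1.01 Ma inside the Quaternary (2.58–0); neither of those is wholly between the two dates.
The listed periods lying completely between them are Paleogene, Neogene — 2 in all.

2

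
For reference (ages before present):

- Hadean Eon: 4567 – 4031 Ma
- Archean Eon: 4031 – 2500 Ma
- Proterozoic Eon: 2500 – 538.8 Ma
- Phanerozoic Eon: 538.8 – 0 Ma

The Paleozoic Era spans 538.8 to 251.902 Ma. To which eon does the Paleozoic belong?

Phanerozoic

The Paleozoic (538.8–251.902 Ma) lies entirely within 538.8–0 Ma, the Phanerozoic Eon.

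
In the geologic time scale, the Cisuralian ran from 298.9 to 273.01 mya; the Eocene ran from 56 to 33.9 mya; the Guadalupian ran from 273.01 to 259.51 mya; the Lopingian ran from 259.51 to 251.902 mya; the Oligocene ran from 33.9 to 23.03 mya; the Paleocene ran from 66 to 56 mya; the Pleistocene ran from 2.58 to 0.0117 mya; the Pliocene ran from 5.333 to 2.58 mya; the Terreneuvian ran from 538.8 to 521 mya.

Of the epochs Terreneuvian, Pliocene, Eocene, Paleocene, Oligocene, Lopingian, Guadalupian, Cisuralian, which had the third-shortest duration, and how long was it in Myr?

Durations: Terreneuvian 17.8; Pliocene 2.753; Eocene 22.1; Paleocene 10; Oligocene 10.87; Lopingian 7.608; Guadalupian 13.5; Cisuralian 25.89 Myr.
Sorted shortest-first: Pliocene (2.753), Lopingian (7.608), Paleocene (10), Oligocene (10.87), Guadalupian (13.5), Terreneuvian (17.8), Eocene (22.1), Cisuralian (25.89).
The third shortest is Paleocene at 10 Myr.

Paleocene, 10 million years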